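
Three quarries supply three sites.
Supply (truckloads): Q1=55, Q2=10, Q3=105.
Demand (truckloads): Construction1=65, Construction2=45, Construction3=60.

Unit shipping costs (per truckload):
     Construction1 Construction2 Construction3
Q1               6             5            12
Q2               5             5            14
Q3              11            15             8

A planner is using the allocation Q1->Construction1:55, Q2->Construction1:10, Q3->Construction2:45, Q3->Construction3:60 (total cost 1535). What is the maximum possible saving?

225

Current plan cost = 55·6 + 10·5 + 45·15 + 60·8 = 1535.
Optimal plan:
  Q1–Construction1: 10 × 6 = 60
  Q1–Construction2: 45 × 5 = 225
  Q2–Construction1: 10 × 5 = 50
  Q3–Construction1: 45 × 11 = 495
  Q3–Construction3: 60 × 8 = 480
Optimal cost = 1310.
Saving = 1535 − 1310 = 225.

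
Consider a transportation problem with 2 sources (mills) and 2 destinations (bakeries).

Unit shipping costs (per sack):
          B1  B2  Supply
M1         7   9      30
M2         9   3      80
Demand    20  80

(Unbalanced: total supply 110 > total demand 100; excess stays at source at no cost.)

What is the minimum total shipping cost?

An optimal shipping plan:
  M1->B1: 20 sacks
  M2->B2: 80 sacks
Total cost = 380.

380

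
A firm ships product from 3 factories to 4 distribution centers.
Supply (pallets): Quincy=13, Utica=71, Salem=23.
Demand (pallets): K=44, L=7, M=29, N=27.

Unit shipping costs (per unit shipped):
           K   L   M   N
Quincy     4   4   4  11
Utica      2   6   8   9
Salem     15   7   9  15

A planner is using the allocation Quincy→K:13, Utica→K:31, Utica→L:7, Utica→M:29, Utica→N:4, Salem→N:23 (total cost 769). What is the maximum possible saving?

193

Current plan cost = 13·4 + 31·2 + 7·6 + 29·8 + 4·9 + 23·15 = 769.
Optimal plan:
  Quincy->M: 13 pallets
  Utica->K: 44 pallets
  Utica->N: 27 pallets
  Salem->L: 7 pallets
  Salem->M: 16 pallets
Optimal cost = 576.
Saving = 769 − 576 = 193.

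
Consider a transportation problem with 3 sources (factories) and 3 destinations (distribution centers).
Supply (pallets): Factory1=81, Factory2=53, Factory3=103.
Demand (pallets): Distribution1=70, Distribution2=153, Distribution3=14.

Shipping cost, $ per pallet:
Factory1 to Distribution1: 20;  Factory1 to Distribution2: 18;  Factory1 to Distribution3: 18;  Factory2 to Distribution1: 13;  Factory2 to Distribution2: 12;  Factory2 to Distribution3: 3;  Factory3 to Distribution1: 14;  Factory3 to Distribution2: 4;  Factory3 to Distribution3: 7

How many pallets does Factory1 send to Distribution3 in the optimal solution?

0

Solving gives:
  Factory1 to Distribution1: 31 × $20 = $620
  Factory1 to Distribution2: 50 × $18 = $900
  Factory2 to Distribution1: 39 × $13 = $507
  Factory2 to Distribution3: 14 × $3 = $42
  Factory3 to Distribution2: 103 × $4 = $412
Total cost = $2481.
The route Factory1→Distribution3 is not used.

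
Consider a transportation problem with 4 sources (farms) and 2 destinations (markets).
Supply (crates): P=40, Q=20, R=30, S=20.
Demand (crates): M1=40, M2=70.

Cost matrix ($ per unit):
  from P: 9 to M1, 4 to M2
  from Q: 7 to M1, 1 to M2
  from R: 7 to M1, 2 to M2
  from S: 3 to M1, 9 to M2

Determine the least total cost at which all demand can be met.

400

A cheapest plan:
  P–M1: 20 × $9 = $180
  P–M2: 20 × $4 = $80
  Q–M2: 20 × $1 = $20
  R–M2: 30 × $2 = $60
  S–M1: 20 × $3 = $60
Total = 180 + 80 + 20 + 60 + 60 = $400.
(Supply check: P ships 40; Q ships 20; R ships 30; S ships 20.)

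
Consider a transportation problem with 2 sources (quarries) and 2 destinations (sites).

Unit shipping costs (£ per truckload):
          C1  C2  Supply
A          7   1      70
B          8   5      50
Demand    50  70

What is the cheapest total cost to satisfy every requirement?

A cheapest plan:
  A to C2: 70 × £1 = £70
  B to C1: 50 × £8 = £400
Total = 70 + 400 = £470.
(Supply check: A ships 70; B ships 50.)

470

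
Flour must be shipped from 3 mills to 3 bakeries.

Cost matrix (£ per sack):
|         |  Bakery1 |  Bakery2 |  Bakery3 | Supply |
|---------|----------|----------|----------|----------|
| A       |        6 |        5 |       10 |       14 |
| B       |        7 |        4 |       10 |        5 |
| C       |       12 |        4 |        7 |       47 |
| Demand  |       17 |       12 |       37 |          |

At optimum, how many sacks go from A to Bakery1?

Solving gives:
  A→Bakery1: 14 × £6 = £84
  B→Bakery1: 3 × £7 = £21
  B→Bakery2: 2 × £4 = £8
  C→Bakery2: 10 × £4 = £40
  C→Bakery3: 37 × £7 = £259
Total cost = £412.
So A→Bakery1 carries 14 sacks.

14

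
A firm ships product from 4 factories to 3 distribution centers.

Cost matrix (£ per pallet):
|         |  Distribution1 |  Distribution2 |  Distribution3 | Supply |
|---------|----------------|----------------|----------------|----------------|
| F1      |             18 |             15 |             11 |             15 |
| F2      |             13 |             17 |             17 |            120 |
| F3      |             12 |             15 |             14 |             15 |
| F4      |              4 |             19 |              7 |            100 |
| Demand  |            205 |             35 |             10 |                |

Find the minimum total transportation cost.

One minimum-cost allocation:
  F1→Distribution2: 5 × £15 = £75
  F1→Distribution3: 10 × £11 = £110
  F2→Distribution1: 105 × £13 = £1365
  F2→Distribution2: 15 × £17 = £255
  F3→Distribution2: 15 × £15 = £225
  F4→Distribution1: 100 × £4 = £400
Total = 75 + 110 + 1365 + 255 + 225 + 400 = £2430.

2430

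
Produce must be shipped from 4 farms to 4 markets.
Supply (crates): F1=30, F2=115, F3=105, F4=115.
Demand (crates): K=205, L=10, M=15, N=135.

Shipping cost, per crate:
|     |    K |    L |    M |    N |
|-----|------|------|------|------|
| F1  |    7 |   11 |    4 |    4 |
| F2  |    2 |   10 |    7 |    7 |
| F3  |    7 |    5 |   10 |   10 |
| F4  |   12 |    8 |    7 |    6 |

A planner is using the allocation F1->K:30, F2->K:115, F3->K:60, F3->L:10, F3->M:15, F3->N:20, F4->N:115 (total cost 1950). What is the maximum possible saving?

Current plan cost = 30·7 + 115·2 + 60·7 + 10·5 + 15·10 + 20·10 + 115·6 = 1950.
Optimal plan:
  F1–M: 10 × 4 = 40
  F1–N: 20 × 4 = 80
  F2–K: 115 × 2 = 230
  F3–K: 90 × 7 = 630
  F3–L: 10 × 5 = 50
  F3–M: 5 × 10 = 50
  F4–N: 115 × 6 = 690
Optimal cost = 1770.
Saving = 1950 − 1770 = 180.

180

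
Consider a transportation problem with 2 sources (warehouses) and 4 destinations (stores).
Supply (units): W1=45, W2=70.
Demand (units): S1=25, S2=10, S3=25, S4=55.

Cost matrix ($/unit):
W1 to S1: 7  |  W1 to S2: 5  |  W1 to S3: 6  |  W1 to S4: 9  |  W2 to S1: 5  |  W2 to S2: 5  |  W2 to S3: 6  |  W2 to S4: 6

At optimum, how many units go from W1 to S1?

10

Solving gives:
  W1 to S1: 10 units
  W1 to S2: 10 units
  W1 to S3: 25 units
  W2 to S1: 15 units
  W2 to S4: 55 units
Total cost = $675.
So W1→S1 carries 10 units.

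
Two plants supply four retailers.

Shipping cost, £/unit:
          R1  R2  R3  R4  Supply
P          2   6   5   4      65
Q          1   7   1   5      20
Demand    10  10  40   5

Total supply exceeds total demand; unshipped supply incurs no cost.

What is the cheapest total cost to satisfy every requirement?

220

One minimum-cost allocation:
  P->R1: 10 units
  P->R2: 10 units
  P->R3: 20 units
  P->R4: 5 units
  Q->R3: 20 units
Total cost = £220.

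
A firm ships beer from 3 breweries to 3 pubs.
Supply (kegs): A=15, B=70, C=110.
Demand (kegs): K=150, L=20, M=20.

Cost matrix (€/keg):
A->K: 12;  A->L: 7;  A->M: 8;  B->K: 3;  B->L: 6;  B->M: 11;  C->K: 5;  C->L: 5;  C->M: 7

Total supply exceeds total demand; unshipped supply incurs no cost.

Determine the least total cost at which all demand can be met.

Optimal allocation:
  A–M: 10 × €8 = €80
  B–K: 70 × €3 = €210
  C–K: 80 × €5 = €400
  C–L: 20 × €5 = €100
  C–M: 10 × €7 = €70
Total = 80 + 210 + 400 + 100 + 70 = €860.
(Supply check: A ships 10; B ships 70; C ships 110.)

860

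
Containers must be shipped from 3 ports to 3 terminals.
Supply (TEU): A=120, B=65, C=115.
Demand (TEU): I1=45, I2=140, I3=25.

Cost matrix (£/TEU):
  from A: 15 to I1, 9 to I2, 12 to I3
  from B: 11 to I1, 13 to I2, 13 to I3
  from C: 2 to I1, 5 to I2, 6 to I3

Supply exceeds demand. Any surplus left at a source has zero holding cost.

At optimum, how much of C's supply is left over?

0

Minimum-cost shipments:
  A->I2: 95 × £9 = £855
  C->I1: 45 × £2 = £90
  C->I2: 45 × £5 = £225
  C->I3: 25 × £6 = £150
Total cost = £1320.
C ships 115 of its 115, leaving 0.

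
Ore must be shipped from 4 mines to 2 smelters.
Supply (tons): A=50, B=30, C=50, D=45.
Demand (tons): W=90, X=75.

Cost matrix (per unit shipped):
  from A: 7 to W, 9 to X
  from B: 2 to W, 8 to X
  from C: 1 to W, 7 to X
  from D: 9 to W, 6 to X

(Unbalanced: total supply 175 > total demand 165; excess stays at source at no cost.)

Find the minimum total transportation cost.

720

Optimal allocation:
  A->W: 10 × 7 = 70
  A->X: 30 × 9 = 270
  B->W: 30 × 2 = 60
  C->W: 50 × 1 = 50
  D->X: 45 × 6 = 270
Total = 70 + 270 + 60 + 50 + 270 = 720.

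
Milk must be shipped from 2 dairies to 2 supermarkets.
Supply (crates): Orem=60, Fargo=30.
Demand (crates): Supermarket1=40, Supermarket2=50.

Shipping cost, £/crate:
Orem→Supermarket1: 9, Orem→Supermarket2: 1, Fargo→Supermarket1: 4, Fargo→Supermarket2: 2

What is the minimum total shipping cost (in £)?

260

A cheapest plan:
  Orem→Supermarket1: 10 × £9 = £90
  Orem→Supermarket2: 50 × £1 = £50
  Fargo→Supermarket1: 30 × £4 = £120
Total = 90 + 50 + 120 = £260.
(Supply check: Orem ships 60; Fargo ships 30.)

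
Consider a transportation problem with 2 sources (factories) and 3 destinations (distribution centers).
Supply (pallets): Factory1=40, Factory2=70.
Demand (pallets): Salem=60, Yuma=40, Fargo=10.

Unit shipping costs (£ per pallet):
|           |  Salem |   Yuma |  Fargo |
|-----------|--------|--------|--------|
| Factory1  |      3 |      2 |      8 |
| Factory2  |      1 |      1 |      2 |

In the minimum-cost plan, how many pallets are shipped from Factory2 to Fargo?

The minimum-cost plan:
  Factory1→Yuma: 40 × £2 = £80
  Factory2→Salem: 60 × £1 = £60
  Factory2→Fargo: 10 × £2 = £20
Total cost = £160.
So Factory2→Fargo carries 10 pallets.

10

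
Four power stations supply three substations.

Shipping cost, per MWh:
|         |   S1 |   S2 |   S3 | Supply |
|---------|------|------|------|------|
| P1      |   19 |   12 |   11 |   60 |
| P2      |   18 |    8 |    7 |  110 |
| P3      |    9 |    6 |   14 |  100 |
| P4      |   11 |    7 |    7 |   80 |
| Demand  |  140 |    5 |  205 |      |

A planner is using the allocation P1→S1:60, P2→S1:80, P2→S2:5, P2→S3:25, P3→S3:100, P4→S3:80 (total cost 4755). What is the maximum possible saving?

Current plan cost = 60·19 + 80·18 + 5·8 + 25·7 + 100·14 + 80·7 = 4755.
Optimal plan:
  P1 to S3: 60 × 11 = 660
  P2 to S3: 110 × 7 = 770
  P3 to S1: 100 × 9 = 900
  P4 to S1: 40 × 11 = 440
  P4 to S2: 5 × 7 = 35
  P4 to S3: 35 × 7 = 245
Optimal cost = 3050.
Saving = 4755 − 3050 = 1705.

1705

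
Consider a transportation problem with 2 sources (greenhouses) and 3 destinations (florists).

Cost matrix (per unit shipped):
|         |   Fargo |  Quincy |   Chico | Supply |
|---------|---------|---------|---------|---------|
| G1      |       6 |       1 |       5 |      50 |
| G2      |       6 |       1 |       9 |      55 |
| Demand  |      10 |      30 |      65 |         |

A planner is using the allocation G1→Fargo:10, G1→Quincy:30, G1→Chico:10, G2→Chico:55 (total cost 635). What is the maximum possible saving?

Current plan cost = 10·6 + 30·1 + 10·5 + 55·9 = 635.
Optimal plan:
  G1–Chico: 50 × 5 = 250
  G2–Fargo: 10 × 6 = 60
  G2–Quincy: 30 × 1 = 30
  G2–Chico: 15 × 9 = 135
Optimal cost = 475.
Saving = 635 − 475 = 160.

160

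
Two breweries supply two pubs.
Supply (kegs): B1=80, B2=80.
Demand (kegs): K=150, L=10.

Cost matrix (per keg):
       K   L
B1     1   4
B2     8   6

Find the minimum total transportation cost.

One minimum-cost allocation:
  B1→K: 80 × 1 = 80
  B2→K: 70 × 8 = 560
  B2→L: 10 × 6 = 60
Total = 80 + 560 + 60 = 700.
(Supply check: B1 ships 80; B2 ships 80.)

700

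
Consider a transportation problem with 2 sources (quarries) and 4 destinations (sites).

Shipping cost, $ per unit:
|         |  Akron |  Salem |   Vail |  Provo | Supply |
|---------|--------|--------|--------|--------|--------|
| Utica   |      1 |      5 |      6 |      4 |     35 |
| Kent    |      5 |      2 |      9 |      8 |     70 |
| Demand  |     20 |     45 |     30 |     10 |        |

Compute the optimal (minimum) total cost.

Optimal allocation:
  Utica->Akron: 20 × $1 = $20
  Utica->Vail: 5 × $6 = $30
  Utica->Provo: 10 × $4 = $40
  Kent->Salem: 45 × $2 = $90
  Kent->Vail: 25 × $9 = $225
Total = 20 + 30 + 40 + 90 + 225 = $405.

405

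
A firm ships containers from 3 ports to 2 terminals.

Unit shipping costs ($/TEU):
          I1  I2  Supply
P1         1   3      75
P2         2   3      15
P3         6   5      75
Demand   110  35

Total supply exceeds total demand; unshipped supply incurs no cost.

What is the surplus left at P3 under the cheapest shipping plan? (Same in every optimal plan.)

20

Minimum-cost shipments:
  P1→I1: 75 TEU
  P2→I1: 15 TEU
  P3→I1: 20 TEU
  P3→I2: 35 TEU
Total cost = $400.
P3 ships 55 of its 75, leaving 20.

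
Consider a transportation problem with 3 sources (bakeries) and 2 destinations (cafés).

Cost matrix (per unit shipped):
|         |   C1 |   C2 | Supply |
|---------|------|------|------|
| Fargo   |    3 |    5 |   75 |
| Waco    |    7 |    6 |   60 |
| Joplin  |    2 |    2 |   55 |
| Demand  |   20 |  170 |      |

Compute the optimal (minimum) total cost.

805

An optimal shipping plan:
  Fargo to C1: 20 trays
  Fargo to C2: 55 trays
  Waco to C2: 60 trays
  Joplin to C2: 55 trays
Total cost = 805.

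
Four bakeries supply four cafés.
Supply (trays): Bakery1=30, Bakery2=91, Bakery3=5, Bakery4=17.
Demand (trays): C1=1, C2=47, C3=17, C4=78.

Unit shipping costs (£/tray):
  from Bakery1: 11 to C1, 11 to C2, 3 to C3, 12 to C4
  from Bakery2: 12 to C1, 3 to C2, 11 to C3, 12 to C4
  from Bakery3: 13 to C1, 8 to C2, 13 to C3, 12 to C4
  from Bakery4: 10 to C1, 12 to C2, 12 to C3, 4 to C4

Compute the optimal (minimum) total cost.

1003

One minimum-cost allocation:
  Bakery1 to C1: 1 trays
  Bakery1 to C3: 17 trays
  Bakery1 to C4: 12 trays
  Bakery2 to C2: 47 trays
  Bakery2 to C4: 44 trays
  Bakery3 to C4: 5 trays
  Bakery4 to C4: 17 trays
Total cost = £1003.
(Supply check: Bakery1 ships 30; Bakery2 ships 91; Bakery3 ships 5; Bakery4 ships 17.)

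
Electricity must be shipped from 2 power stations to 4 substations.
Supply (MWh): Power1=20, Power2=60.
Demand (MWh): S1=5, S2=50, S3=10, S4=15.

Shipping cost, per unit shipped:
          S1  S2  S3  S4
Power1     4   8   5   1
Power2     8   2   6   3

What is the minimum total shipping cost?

A cheapest plan:
  Power1->S1: 5 × 4 = 20
  Power1->S4: 15 × 1 = 15
  Power2->S2: 50 × 2 = 100
  Power2->S3: 10 × 6 = 60
Total = 20 + 15 + 100 + 60 = 195.

195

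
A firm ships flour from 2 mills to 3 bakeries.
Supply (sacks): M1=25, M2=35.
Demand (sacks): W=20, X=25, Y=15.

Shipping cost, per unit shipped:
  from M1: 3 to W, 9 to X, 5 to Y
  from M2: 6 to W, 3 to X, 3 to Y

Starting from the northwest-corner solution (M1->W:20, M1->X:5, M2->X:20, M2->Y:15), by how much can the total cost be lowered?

Current plan cost = 20·3 + 5·9 + 20·3 + 15·3 = 210.
Optimal plan:
  M1->W: 20 × 3 = 60
  M1->Y: 5 × 5 = 25
  M2->X: 25 × 3 = 75
  M2->Y: 10 × 3 = 30
Optimal cost = 190.
Saving = 210 − 190 = 20.

20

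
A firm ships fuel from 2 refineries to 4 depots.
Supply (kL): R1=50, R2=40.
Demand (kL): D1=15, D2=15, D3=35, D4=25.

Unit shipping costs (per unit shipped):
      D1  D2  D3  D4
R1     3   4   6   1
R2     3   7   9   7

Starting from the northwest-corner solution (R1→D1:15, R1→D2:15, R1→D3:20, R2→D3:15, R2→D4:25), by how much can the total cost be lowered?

Current plan cost = 15·3 + 15·4 + 20·6 + 15·9 + 25·7 = 535.
Optimal plan:
  R1→D2: 15 × 4 = 60
  R1→D3: 10 × 6 = 60
  R1→D4: 25 × 1 = 25
  R2→D1: 15 × 3 = 45
  R2→D3: 25 × 9 = 225
Optimal cost = 415.
Saving = 535 − 415 = 120.

120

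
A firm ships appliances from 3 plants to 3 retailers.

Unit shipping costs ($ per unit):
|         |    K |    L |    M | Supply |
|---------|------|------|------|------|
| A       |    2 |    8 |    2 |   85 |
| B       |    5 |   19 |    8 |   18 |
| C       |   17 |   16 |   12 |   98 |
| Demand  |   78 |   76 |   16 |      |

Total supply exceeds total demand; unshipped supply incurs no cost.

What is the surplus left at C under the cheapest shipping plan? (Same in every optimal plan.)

Minimum-cost shipments:
  A->K: 60 × $2 = $120
  A->L: 9 × $8 = $72
  A->M: 16 × $2 = $32
  B->K: 18 × $5 = $90
  C->L: 67 × $16 = $1072
Total cost = $1386.
C ships 67 of its 98, leaving 31.

31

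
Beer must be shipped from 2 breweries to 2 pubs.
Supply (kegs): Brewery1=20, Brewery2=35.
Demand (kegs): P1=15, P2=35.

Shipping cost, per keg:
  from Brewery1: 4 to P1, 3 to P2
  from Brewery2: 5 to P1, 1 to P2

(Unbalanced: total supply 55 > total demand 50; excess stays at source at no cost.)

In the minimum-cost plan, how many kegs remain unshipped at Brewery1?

An optimal plan:
  Brewery1->P1: 15 kegs
  Brewery2->P2: 35 kegs
Total cost = 95.
Brewery1 ships 15 of its 20, leaving 5.

5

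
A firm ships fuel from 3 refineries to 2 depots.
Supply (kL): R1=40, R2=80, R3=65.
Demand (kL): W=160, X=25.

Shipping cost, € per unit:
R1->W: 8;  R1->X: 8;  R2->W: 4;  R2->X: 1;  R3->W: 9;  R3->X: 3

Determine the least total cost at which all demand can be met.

1075

A cheapest plan:
  R1 to W: 40 × €8 = €320
  R2 to W: 80 × €4 = €320
  R3 to W: 40 × €9 = €360
  R3 to X: 25 × €3 = €75
Total = 320 + 320 + 360 + 75 = €1075.
(Supply check: R1 ships 40; R2 ships 80; R3 ships 65.)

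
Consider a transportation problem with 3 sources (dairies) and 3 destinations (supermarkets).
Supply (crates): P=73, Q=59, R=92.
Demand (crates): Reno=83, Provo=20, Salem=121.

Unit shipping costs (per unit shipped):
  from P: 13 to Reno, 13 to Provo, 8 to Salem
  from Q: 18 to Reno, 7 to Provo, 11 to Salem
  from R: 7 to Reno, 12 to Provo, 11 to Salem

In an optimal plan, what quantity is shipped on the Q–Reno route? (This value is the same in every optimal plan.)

Optimal shipments:
  P–Salem: 73 crates
  Q–Provo: 20 crates
  Q–Salem: 39 crates
  R–Reno: 83 crates
  R–Salem: 9 crates
Total cost = 1833.
The route Q→Reno is not used.

0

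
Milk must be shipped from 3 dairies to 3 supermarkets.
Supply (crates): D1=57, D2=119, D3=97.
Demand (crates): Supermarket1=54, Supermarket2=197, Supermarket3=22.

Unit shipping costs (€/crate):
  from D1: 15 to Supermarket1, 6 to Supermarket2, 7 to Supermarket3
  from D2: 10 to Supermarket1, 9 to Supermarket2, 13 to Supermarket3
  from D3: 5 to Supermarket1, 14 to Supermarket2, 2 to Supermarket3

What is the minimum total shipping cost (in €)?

2021

An optimal shipping plan:
  D1->Supermarket2: 57 × €6 = €342
  D2->Supermarket2: 119 × €9 = €1071
  D3->Supermarket1: 54 × €5 = €270
  D3->Supermarket2: 21 × €14 = €294
  D3->Supermarket3: 22 × €2 = €44
Total = 342 + 1071 + 270 + 294 + 44 = €2021.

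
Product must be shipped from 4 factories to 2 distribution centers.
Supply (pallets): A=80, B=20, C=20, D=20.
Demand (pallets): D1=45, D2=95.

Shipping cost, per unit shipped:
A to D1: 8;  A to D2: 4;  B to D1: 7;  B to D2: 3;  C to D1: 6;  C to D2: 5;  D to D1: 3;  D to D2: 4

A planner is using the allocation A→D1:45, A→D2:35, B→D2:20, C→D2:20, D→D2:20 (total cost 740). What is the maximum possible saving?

160

Current plan cost = 45·8 + 35·4 + 20·3 + 20·5 + 20·4 = 740.
Optimal plan:
  A->D1: 5 pallets
  A->D2: 75 pallets
  B->D2: 20 pallets
  C->D1: 20 pallets
  D->D1: 20 pallets
Optimal cost = 580.
Saving = 740 − 580 = 160.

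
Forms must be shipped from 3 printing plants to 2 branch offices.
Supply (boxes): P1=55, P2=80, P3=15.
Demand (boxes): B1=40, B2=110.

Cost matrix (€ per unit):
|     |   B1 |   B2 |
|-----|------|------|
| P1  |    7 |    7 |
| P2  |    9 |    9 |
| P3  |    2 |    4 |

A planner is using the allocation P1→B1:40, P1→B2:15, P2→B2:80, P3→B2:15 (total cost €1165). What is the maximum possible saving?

30

Current plan cost = 40·7 + 15·7 + 80·9 + 15·4 = €1165.
Optimal plan:
  P1 to B1: 25 boxes
  P1 to B2: 30 boxes
  P2 to B2: 80 boxes
  P3 to B1: 15 boxes
Optimal cost = €1135.
Saving = 1165 − 1135 = €30.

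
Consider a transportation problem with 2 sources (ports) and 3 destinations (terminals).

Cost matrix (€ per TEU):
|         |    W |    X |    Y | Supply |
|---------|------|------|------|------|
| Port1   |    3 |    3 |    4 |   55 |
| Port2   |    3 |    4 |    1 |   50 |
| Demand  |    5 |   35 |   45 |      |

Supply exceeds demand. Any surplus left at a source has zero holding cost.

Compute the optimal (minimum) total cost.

165

One minimum-cost allocation:
  Port1->W: 5 × €3 = €15
  Port1->X: 35 × €3 = €105
  Port2->Y: 45 × €1 = €45
Total = 15 + 105 + 45 = €165.
(Supply check: Port1 ships 40; Port2 ships 45.)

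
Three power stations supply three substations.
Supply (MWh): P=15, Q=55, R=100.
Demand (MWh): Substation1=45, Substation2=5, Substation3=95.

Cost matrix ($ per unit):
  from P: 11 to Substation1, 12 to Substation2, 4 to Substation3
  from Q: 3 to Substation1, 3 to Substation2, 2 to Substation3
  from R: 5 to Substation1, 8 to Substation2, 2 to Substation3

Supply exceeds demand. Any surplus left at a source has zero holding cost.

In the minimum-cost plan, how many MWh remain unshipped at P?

An optimal plan:
  Q→Substation1: 45 MWh
  Q→Substation2: 5 MWh
  Q→Substation3: 5 MWh
  R→Substation3: 90 MWh
Total cost = $340.
P ships 0 of its 15, leaving 15.

15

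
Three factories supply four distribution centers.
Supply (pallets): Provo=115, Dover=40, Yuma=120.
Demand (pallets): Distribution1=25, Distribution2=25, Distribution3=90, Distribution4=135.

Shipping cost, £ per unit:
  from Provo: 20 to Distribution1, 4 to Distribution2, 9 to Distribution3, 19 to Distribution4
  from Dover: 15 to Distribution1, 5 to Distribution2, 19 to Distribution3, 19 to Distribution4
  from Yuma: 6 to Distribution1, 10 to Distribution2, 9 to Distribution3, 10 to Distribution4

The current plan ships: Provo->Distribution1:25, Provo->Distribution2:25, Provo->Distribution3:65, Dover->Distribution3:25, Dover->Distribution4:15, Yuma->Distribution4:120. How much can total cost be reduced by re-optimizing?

375

Current plan cost = 25·20 + 25·4 + 65·9 + 25·19 + 15·19 + 120·10 = £3145.
Optimal plan:
  Provo–Distribution2: 25 × £4 = £100
  Provo–Distribution3: 90 × £9 = £810
  Dover–Distribution1: 25 × £15 = £375
  Dover–Distribution4: 15 × £19 = £285
  Yuma–Distribution4: 120 × £10 = £1200
Optimal cost = £2770.
Saving = 3145 − 2770 = £375.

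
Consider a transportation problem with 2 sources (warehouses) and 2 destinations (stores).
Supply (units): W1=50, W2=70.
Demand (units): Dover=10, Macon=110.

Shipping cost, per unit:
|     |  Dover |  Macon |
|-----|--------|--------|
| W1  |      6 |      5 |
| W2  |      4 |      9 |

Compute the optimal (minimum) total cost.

Optimal allocation:
  W1->Macon: 50 × 5 = 250
  W2->Dover: 10 × 4 = 40
  W2->Macon: 60 × 9 = 540
Total = 250 + 40 + 540 = 830.

830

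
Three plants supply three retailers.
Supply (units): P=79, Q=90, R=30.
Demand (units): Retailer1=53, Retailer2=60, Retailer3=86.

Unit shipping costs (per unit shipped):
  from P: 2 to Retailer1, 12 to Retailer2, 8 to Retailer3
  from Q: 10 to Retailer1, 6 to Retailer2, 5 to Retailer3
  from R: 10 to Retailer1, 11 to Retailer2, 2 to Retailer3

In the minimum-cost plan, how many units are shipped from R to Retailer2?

0

Optimal shipments:
  P→Retailer1: 53 × 2 = 106
  P→Retailer3: 26 × 8 = 208
  Q→Retailer2: 60 × 6 = 360
  Q→Retailer3: 30 × 5 = 150
  R→Retailer3: 30 × 2 = 60
Total cost = 884.
The route R→Retailer2 is not used.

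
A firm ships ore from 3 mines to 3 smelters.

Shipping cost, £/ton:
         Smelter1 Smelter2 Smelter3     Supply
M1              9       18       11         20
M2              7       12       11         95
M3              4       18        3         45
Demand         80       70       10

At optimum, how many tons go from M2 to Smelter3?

0

The minimum-cost plan:
  M1–Smelter1: 20 × £9 = £180
  M2–Smelter1: 25 × £7 = £175
  M2–Smelter2: 70 × £12 = £840
  M3–Smelter1: 35 × £4 = £140
  M3–Smelter3: 10 × £3 = £30
Total cost = £1365.
The route M2→Smelter3 is not used.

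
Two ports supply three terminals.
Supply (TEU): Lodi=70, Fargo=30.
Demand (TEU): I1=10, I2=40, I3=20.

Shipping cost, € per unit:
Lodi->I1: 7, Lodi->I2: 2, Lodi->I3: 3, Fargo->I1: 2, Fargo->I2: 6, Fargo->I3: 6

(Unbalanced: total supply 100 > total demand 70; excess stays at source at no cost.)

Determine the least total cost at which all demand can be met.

160

One minimum-cost allocation:
  Lodi–I2: 40 × €2 = €80
  Lodi–I3: 20 × €3 = €60
  Fargo–I1: 10 × €2 = €20
Total = 80 + 60 + 20 = €160.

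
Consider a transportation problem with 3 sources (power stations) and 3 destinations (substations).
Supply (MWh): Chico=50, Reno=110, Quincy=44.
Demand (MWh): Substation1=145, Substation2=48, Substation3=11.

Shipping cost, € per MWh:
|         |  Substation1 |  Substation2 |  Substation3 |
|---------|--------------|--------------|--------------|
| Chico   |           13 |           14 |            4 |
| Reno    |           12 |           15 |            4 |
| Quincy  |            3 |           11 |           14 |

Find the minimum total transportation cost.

2060

A cheapest plan:
  Chico→Substation2: 48 × €14 = €672
  Chico→Substation3: 2 × €4 = €8
  Reno→Substation1: 101 × €12 = €1212
  Reno→Substation3: 9 × €4 = €36
  Quincy→Substation1: 44 × €3 = €132
Total = 672 + 8 + 1212 + 36 + 132 = €2060.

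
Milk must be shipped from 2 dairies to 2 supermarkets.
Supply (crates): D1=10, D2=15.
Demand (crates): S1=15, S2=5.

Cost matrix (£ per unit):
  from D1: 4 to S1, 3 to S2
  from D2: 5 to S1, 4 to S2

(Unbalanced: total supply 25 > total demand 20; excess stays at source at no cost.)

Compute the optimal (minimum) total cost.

85

One minimum-cost allocation:
  D1 to S1: 5 × £4 = £20
  D1 to S2: 5 × £3 = £15
  D2 to S1: 10 × £5 = £50
Total = 20 + 15 + 50 = £85.
(Supply check: D1 ships 10; D2 ships 10.)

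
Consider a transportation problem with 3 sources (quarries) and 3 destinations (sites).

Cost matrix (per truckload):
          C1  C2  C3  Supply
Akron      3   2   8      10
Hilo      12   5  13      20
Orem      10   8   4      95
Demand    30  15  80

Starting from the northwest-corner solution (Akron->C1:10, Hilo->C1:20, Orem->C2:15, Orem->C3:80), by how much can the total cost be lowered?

75

Current plan cost = 10·3 + 20·12 + 15·8 + 80·4 = 710.
Optimal plan:
  Akron->C1: 10 × 3 = 30
  Hilo->C1: 5 × 12 = 60
  Hilo->C2: 15 × 5 = 75
  Orem->C1: 15 × 10 = 150
  Orem->C3: 80 × 4 = 320
Optimal cost = 635.
Saving = 710 − 635 = 75.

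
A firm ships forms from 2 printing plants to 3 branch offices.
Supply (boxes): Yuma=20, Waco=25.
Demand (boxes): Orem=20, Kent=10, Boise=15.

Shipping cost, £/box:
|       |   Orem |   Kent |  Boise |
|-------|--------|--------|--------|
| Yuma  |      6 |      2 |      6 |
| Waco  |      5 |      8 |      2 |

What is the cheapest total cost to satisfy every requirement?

160

A cheapest plan:
  Yuma→Orem: 10 × £6 = £60
  Yuma→Kent: 10 × £2 = £20
  Waco→Orem: 10 × £5 = £50
  Waco→Boise: 15 × £2 = £30
Total = 60 + 20 + 50 + 30 = £160.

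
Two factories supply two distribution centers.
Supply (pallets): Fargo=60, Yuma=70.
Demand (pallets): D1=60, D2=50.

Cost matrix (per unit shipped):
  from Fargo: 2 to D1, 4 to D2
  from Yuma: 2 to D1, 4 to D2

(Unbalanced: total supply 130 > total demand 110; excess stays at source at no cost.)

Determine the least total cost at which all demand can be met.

320

Optimal allocation:
  Fargo–D1: 60 × 2 = 120
  Yuma–D2: 50 × 4 = 200
Total = 120 + 200 = 320.
(Supply check: Fargo ships 60; Yuma ships 50.)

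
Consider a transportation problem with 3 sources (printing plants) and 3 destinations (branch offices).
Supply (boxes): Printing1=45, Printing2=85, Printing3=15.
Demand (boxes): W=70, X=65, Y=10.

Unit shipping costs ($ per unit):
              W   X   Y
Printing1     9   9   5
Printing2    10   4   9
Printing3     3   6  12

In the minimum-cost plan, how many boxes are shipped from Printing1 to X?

Solving gives:
  Printing1→W: 35 × $9 = $315
  Printing1→Y: 10 × $5 = $50
  Printing2→W: 20 × $10 = $200
  Printing2→X: 65 × $4 = $260
  Printing3→W: 15 × $3 = $45
Total cost = $870.
The route Printing1→X is not used.

0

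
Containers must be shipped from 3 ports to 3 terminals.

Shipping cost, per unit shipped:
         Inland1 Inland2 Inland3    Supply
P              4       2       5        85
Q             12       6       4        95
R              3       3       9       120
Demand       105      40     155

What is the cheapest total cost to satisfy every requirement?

1090

One minimum-cost allocation:
  P to Inland2: 25 × 2 = 50
  P to Inland3: 60 × 5 = 300
  Q to Inland3: 95 × 4 = 380
  R to Inland1: 105 × 3 = 315
  R to Inland2: 15 × 3 = 45
Total = 50 + 300 + 380 + 315 + 45 = 1090.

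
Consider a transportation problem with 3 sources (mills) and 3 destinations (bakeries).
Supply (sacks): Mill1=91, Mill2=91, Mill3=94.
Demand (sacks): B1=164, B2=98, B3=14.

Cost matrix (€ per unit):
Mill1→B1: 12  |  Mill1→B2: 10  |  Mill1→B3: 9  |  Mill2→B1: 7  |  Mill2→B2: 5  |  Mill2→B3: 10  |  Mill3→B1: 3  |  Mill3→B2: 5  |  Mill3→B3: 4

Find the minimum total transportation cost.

Optimal allocation:
  Mill1–B2: 77 × €10 = €770
  Mill1–B3: 14 × €9 = €126
  Mill2–B1: 70 × €7 = €490
  Mill2–B2: 21 × €5 = €105
  Mill3–B1: 94 × €3 = €282
Total = 770 + 126 + 490 + 105 + 282 = €1773.

1773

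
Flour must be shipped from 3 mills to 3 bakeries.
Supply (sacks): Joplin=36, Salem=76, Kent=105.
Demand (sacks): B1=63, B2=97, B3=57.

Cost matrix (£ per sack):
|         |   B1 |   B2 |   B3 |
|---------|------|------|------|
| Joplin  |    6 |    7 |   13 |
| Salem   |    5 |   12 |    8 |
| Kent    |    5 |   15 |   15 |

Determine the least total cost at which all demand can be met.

1881

A cheapest plan:
  Joplin to B2: 36 × £7 = £252
  Salem to B2: 19 × £12 = £228
  Salem to B3: 57 × £8 = £456
  Kent to B1: 63 × £5 = £315
  Kent to B2: 42 × £15 = £630
Total = 252 + 228 + 456 + 315 + 630 = £1881.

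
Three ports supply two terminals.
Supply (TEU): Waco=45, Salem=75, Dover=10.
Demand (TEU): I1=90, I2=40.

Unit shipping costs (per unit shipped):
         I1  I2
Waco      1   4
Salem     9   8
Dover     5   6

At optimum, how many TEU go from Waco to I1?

The minimum-cost plan:
  Waco->I1: 45 × 1 = 45
  Salem->I1: 35 × 9 = 315
  Salem->I2: 40 × 8 = 320
  Dover->I1: 10 × 5 = 50
Total cost = 730.
So Waco→I1 carries 45 TEU.

45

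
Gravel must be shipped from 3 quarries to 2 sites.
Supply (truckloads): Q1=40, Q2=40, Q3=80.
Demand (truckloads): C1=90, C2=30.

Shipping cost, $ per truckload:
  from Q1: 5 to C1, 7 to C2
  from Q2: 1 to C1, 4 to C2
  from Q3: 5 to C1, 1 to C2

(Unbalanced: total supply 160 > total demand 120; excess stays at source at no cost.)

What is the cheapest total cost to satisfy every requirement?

320

A cheapest plan:
  Q2–C1: 40 × $1 = $40
  Q3–C1: 50 × $5 = $250
  Q3–C2: 30 × $1 = $30
Total = 40 + 250 + 30 = $320.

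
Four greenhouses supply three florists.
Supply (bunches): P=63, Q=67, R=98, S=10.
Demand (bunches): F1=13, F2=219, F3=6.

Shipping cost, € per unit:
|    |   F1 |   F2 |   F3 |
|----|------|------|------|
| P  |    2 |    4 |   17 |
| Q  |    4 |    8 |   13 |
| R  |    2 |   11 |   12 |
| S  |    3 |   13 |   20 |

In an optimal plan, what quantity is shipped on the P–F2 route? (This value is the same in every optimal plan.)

63

The minimum-cost plan:
  P→F2: 63 × €4 = €252
  Q→F2: 67 × €8 = €536
  R→F1: 3 × €2 = €6
  R→F2: 89 × €11 = €979
  R→F3: 6 × €12 = €72
  S→F1: 10 × €3 = €30
Total cost = €1875.
So P→F2 carries 63 bunches.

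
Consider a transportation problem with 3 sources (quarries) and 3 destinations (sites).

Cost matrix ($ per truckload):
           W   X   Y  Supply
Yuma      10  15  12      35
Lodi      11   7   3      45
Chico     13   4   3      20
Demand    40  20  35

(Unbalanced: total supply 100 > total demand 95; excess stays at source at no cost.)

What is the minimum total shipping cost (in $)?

A cheapest plan:
  Yuma→W: 35 × $10 = $350
  Lodi→W: 5 × $11 = $55
  Lodi→Y: 35 × $3 = $105
  Chico→X: 20 × $4 = $80
Total = 350 + 55 + 105 + 80 = $590.

590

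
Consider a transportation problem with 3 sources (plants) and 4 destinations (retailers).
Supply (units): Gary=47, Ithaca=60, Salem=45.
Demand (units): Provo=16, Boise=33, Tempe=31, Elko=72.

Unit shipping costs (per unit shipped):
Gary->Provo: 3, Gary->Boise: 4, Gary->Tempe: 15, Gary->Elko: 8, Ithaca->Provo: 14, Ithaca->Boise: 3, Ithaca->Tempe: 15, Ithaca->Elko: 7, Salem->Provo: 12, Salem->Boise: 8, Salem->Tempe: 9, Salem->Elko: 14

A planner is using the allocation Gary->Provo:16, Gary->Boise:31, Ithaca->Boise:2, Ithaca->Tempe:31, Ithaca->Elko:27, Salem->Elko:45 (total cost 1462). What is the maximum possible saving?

431

Current plan cost = 16·3 + 31·4 + 2·3 + 31·15 + 27·7 + 45·14 = 1462.
Optimal plan:
  Gary->Provo: 16 × 3 = 48
  Gary->Boise: 19 × 4 = 76
  Gary->Elko: 12 × 8 = 96
  Ithaca->Elko: 60 × 7 = 420
  Salem->Boise: 14 × 8 = 112
  Salem->Tempe: 31 × 9 = 279
Optimal cost = 1031.
Saving = 1462 − 1031 = 431.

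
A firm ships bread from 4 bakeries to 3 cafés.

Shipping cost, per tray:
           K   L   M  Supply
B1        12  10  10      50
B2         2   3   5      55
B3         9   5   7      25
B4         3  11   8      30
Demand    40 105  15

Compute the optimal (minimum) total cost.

870

An optimal shipping plan:
  B1–L: 35 × 10 = 350
  B1–M: 15 × 10 = 150
  B2–K: 10 × 2 = 20
  B2–L: 45 × 3 = 135
  B3–L: 25 × 5 = 125
  B4–K: 30 × 3 = 90
Total = 350 + 150 + 20 + 135 + 125 + 90 = 870.
(Supply check: B1 ships 50; B2 ships 55; B3 ships 25; B4 ships 30.)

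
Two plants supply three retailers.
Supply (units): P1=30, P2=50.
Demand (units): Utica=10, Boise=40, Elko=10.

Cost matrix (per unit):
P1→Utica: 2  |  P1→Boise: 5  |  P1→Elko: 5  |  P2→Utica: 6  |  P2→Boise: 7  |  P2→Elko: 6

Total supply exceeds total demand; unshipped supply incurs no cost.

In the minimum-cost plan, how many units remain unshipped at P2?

20

Minimum-cost shipments:
  P1->Utica: 10 units
  P1->Boise: 20 units
  P2->Boise: 20 units
  P2->Elko: 10 units
Total cost = 320.
P2 ships 30 of its 50, leaving 20.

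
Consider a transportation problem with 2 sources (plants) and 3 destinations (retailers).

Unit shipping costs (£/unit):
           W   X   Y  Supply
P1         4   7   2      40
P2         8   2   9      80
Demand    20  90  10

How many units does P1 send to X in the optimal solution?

10

The minimum-cost plan:
  P1->W: 20 × £4 = £80
  P1->X: 10 × £7 = £70
  P1->Y: 10 × £2 = £20
  P2->X: 80 × £2 = £160
Total cost = £330.
So P1→X carries 10 units.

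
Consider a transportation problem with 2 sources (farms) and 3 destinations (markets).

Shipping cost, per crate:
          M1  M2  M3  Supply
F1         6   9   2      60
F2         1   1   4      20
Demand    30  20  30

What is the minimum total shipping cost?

Optimal allocation:
  F1->M1: 30 crates
  F1->M3: 30 crates
  F2->M2: 20 crates
Total cost = 260.

260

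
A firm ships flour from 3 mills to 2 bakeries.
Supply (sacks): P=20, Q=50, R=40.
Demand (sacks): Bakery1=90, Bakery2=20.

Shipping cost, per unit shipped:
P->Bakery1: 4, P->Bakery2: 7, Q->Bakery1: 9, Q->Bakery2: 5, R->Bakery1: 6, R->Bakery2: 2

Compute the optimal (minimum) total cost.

One minimum-cost allocation:
  P–Bakery1: 20 sacks
  Q–Bakery1: 50 sacks
  R–Bakery1: 20 sacks
  R–Bakery2: 20 sacks
Total cost = 690.
(Supply check: P ships 20; Q ships 50; R ships 40.)

690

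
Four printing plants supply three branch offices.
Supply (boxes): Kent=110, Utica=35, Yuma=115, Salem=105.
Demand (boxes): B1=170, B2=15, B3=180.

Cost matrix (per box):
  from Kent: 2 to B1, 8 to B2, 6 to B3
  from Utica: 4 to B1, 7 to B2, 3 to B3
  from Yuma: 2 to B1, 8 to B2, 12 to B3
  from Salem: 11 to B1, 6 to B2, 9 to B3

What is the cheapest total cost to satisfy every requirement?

1675

A cheapest plan:
  Kent to B1: 55 boxes
  Kent to B3: 55 boxes
  Utica to B3: 35 boxes
  Yuma to B1: 115 boxes
  Salem to B2: 15 boxes
  Salem to B3: 90 boxes
Total cost = 1675.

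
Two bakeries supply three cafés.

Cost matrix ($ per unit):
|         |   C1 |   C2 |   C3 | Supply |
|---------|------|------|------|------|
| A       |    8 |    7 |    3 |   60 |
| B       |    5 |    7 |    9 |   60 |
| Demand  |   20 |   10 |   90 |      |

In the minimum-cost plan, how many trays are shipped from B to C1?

20

Optimal shipments:
  A to C3: 60 × $3 = $180
  B to C1: 20 × $5 = $100
  B to C2: 10 × $7 = $70
  B to C3: 30 × $9 = $270
Total cost = $620.
So B→C1 carries 20 trays.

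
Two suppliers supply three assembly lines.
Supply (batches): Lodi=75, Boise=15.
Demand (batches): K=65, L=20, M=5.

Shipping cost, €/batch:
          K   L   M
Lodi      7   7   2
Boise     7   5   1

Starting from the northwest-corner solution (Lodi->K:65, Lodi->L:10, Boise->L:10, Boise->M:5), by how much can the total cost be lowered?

Current plan cost = 65·7 + 10·7 + 10·5 + 5·1 = €580.
Optimal plan:
  Lodi→K: 65 × €7 = €455
  Lodi→L: 5 × €7 = €35
  Lodi→M: 5 × €2 = €10
  Boise→L: 15 × €5 = €75
Optimal cost = €575.
Saving = 580 − 575 = €5.

5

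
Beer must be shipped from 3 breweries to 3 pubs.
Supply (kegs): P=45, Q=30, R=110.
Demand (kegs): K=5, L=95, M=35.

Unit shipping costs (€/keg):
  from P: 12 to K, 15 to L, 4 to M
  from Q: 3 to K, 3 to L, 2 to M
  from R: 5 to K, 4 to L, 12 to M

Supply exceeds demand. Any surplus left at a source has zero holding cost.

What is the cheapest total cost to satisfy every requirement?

An optimal shipping plan:
  P→M: 5 × €4 = €20
  Q→M: 30 × €2 = €60
  R→K: 5 × €5 = €25
  R→L: 95 × €4 = €380
Total = 20 + 60 + 25 + 380 = €485.

485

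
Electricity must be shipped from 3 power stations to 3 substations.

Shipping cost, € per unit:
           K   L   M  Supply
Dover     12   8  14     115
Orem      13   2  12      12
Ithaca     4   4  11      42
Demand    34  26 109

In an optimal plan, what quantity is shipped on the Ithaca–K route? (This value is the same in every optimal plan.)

Optimal shipments:
  Dover to L: 6 × €8 = €48
  Dover to M: 109 × €14 = €1526
  Orem to L: 12 × €2 = €24
  Ithaca to K: 34 × €4 = €136
  Ithaca to L: 8 × €4 = €32
Total cost = €1766.
So Ithaca→K carries 34 MWh.

34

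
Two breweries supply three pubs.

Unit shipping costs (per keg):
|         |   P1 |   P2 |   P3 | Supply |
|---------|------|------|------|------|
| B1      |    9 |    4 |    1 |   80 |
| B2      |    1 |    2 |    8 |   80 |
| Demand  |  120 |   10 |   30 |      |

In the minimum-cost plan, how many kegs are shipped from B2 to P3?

0

The minimum-cost plan:
  B1 to P1: 40 × 9 = 360
  B1 to P2: 10 × 4 = 40
  B1 to P3: 30 × 1 = 30
  B2 to P1: 80 × 1 = 80
Total cost = 510.
The route B2→P3 is not used.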